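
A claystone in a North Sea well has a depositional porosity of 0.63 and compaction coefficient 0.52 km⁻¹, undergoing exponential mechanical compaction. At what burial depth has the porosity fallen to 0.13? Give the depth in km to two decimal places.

Invert Athy's law: Z = ln(n₀/n) / β
Z = ln(0.63/0.13) / 0.52 = ln(4.846) / 0.52 = 1.5782 / 0.52 = 3.035 km

3.03 km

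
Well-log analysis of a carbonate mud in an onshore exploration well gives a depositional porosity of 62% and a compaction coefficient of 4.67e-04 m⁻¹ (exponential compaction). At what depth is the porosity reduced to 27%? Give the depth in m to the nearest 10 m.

Working in km (1 km = 1000 m; β in km⁻¹ = β in m⁻¹ × 1000):
Invert Athy's law: z = ln(n₀/n) / β
z = ln(0.62/0.27) / 0.467 = ln(2.296) / 0.467 = 0.8313 / 0.467 = 1.780 km

1780 m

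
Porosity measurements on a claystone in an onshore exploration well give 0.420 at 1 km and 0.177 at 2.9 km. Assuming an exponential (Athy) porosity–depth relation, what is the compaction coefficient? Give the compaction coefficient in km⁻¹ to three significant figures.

Athy: φ(z) = φ₀ e^(−cz) ⇒ φ₁/φ₂ = e^{c(z₂−z₁)} ⇒ c = ln(φ₁/φ₂)/(z₂−z₁)
c = ln(0.42/0.177) / (2.9 − 1) = ln(2.373) / 1.9 = 0.8641 / 1.9 = 0.4548 km⁻¹

0.455 km⁻¹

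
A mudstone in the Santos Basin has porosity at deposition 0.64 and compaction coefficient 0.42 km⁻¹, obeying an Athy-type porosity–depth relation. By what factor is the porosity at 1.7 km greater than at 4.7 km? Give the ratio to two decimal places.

phi(d₁)/phi(d₂) = e^(−k·d₁)/e^(−k·d₂) = e^{k(d₂−d₁)}
= exp(0.42 × 3) = exp(1.26) = 3.5254

3.53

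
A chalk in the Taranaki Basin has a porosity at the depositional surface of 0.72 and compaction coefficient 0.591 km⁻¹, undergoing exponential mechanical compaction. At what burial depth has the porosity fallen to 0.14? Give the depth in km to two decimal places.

Invert Athy's law: z = ln(φ₀/φ) / k
z = ln(0.72/0.14) / 0.591 = ln(5.143) / 0.591 = 1.6376 / 0.591 = 2.771 km

2.77 km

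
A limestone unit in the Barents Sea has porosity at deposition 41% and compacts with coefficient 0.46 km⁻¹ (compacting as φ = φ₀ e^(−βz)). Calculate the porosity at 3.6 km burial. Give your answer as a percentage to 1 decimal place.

7.8%

φ = φ₀·exp(−β·z) = 0.41 × exp(−0.46 × 3.6) = 0.41 × exp(−1.656)
  = 0.41 × 0.1909 = 0.0783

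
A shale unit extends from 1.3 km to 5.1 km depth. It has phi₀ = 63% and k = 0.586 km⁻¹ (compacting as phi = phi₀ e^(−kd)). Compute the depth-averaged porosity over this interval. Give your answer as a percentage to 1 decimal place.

⟨phi⟩ = (1/(d₂−d₁)) ∫ phi₀ e^(−kd) dd = phi₀·(e^(−k·d₁) − e^(−k·d₂)) / (k·(d₂−d₁))
e^(−0.586×1.3) = 0.4668; e^(−0.586×5.1) = 0.0504
⟨phi⟩ = 0.63 × (0.4668 − 0.0504) / (0.586 × 3.8) = 0.63 × 0.1870 = 0.1178

11.8%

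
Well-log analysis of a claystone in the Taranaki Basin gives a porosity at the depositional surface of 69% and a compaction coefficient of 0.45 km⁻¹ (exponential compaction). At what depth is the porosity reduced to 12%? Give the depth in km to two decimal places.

Invert Athy's law: d = ln(n₀/n) / β
d = ln(0.69/0.12) / 0.45 = ln(5.75) / 0.45 = 1.7492 / 0.45 = 3.887 km

3.89 km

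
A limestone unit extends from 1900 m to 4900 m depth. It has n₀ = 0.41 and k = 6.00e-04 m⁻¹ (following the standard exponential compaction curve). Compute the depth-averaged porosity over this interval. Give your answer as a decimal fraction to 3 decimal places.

0.061

Working in km (1 km = 1000 m; k in km⁻¹ = k in m⁻¹ × 1000):
⟨n⟩ = (1/(z₂−z₁)) ∫ n₀ e^(−kz) dz = n₀·(e^(−k·z₁) − e^(−k·z₂)) / (k·(z₂−z₁))
e^(−0.6×1.9) = 0.3198; e^(−0.6×4.9) = 0.0529
⟨n⟩ = 0.41 × (0.3198 − 0.0529) / (0.6 × 3) = 0.41 × 0.1483 = 0.0608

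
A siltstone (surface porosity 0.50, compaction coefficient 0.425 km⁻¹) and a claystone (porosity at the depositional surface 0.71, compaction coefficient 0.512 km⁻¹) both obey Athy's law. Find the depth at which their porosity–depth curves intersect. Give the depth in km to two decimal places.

4.03 km

Set n₀ₐ e^(−cₐd) = n₀ᵦ e^(−cᵦd) ⇒ ln(n₀ₐ/n₀ᵦ) = (cₐ − cᵦ)·d
d = ln(0.5/0.71) / (0.425 − 0.512) = -0.3507 / -0.087 = 4.031 km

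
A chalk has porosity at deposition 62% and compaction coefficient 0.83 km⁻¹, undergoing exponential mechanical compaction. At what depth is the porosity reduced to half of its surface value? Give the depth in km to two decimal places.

0.84 km

phi/phi₀ = 1/2 ⇒ exp(−c·d) = 1/2 ⇒ d = ln(2) / c
d = 0.6931 / 0.83 = 0.835 km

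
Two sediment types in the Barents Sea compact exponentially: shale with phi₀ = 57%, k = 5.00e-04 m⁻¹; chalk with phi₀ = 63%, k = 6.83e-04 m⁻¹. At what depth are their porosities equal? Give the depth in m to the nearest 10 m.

550 m

Working in km (1 km = 1000 m; k in km⁻¹ = k in m⁻¹ × 1000):
Set phi₀ₐ e^(−kₐZ) = phi₀ᵦ e^(−kᵦZ) ⇒ ln(phi₀ₐ/phi₀ᵦ) = (kₐ − kᵦ)·Z
Z = ln(0.57/0.63) / (0.5 − 0.683) = -0.1001 / -0.183 = 0.547 km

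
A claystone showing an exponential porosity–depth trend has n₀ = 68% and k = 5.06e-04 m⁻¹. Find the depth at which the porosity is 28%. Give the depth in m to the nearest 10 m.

1750 m

Working in km (1 km = 1000 m; k in km⁻¹ = k in m⁻¹ × 1000):
Invert Athy's law: Z = ln(n₀/n) / k
Z = ln(0.68/0.28) / 0.506 = ln(2.429) / 0.506 = 0.8873 / 0.506 = 1.754 km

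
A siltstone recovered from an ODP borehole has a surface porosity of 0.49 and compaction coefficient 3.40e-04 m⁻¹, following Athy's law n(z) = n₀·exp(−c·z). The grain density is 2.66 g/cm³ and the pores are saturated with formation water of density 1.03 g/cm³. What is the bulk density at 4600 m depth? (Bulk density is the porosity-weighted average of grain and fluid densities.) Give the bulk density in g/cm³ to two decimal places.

Working in km (1 km = 1000 m; c in km⁻¹ = c in m⁻¹ × 1000):
Porosity at depth: n = 0.49·exp(−0.34×4.6) = 0.49×0.2093 = 0.1026
Bulk density: ρ_b = (1−n)ρ_g + n·ρ_f = 0.8974×2.66 + 0.1026×1.03
       = 2.387 + 0.106 = 2.493 g/cm³

2.49 g/cm³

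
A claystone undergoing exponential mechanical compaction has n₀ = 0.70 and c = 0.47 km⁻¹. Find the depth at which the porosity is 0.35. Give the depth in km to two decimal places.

Invert Athy's law: Z = ln(n₀/n) / c
Z = ln(0.7/0.35) / 0.47 = ln(2) / 0.47 = 0.6931 / 0.47 = 1.475 km

1.47 km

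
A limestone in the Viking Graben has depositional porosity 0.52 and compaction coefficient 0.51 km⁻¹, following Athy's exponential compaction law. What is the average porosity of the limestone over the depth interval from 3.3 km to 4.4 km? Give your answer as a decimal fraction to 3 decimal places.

⟨phi⟩ = (1/(d₂−d₁)) ∫ phi₀ e^(−βd) dd = phi₀·(e^(−β·d₁) − e^(−β·d₂)) / (β·(d₂−d₁))
e^(−0.51×3.3) = 0.1858; e^(−0.51×4.4) = 0.1060
⟨phi⟩ = 0.52 × (0.1858 − 0.1060) / (0.51 × 1.1) = 0.52 × 0.1422 = 0.0740

0.074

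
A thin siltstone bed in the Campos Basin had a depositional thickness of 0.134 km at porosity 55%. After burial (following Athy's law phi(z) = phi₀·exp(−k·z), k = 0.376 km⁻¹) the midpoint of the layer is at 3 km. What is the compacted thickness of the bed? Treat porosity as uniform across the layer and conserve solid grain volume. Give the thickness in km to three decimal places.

0.073 km

Porosity at 3 km: phi = 0.55·exp(−0.376×3) = 0.1780
Solid-volume conservation: h(1−phi) = h₀(1−phi₀) ⇒ h = h₀·(1−phi₀)/(1−phi)
h = 0.134 × (1 − 0.55)/(1 − 0.1780) = 0.134 × 0.5475 = 0.0734 km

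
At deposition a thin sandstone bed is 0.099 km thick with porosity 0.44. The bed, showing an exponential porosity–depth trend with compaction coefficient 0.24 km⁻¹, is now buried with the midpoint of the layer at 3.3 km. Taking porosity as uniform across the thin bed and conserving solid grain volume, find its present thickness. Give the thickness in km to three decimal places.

Porosity at 3.3 km: phi = 0.44·exp(−0.24×3.3) = 0.1993
Solid-volume conservation: h(1−phi) = h₀(1−phi₀) ⇒ h = h₀·(1−phi₀)/(1−phi)
h = 0.099 × (1 − 0.44)/(1 − 0.1993) = 0.099 × 0.6994 = 0.0692 km

0.069 km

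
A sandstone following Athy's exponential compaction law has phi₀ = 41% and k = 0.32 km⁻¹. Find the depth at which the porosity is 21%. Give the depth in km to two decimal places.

2.09 km

Invert Athy's law: Z = ln(phi₀/phi) / k
Z = ln(0.41/0.21) / 0.32 = ln(1.952) / 0.32 = 0.6690 / 0.32 = 2.091 km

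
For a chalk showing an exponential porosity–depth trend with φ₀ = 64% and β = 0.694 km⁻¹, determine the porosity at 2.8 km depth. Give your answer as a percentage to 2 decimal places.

9.17%

φ = φ₀·exp(−β·Z) = 0.64 × exp(−0.694 × 2.8) = 0.64 × exp(−1.943)
  = 0.64 × 0.1432 = 0.0917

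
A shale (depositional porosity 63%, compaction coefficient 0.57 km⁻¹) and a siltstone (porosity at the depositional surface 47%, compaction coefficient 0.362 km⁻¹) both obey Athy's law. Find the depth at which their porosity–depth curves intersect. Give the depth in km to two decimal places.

1.41 km

Set phi₀ₐ e^(−kₐz) = phi₀ᵦ e^(−kᵦz) ⇒ ln(phi₀ₐ/phi₀ᵦ) = (kₐ − kᵦ)·z
z = ln(0.63/0.47) / (0.57 − 0.362) = 0.2930 / 0.208 = 1.409 km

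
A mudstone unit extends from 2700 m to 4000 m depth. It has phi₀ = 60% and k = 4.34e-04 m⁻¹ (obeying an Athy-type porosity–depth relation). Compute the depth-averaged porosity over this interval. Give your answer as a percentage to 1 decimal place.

Working in km (1 km = 1000 m; k in km⁻¹ = k in m⁻¹ × 1000):
⟨phi⟩ = (1/(Z₂−Z₁)) ∫ phi₀ e^(−kZ) dZ = phi₀·(e^(−k·Z₁) − e^(−k·Z₂)) / (k·(Z₂−Z₁))
e^(−0.434×2.7) = 0.3098; e^(−0.434×4) = 0.1762
⟨phi⟩ = 0.6 × (0.3098 − 0.1762) / (0.434 × 1.3) = 0.6 × 0.2368 = 0.1421

14.2%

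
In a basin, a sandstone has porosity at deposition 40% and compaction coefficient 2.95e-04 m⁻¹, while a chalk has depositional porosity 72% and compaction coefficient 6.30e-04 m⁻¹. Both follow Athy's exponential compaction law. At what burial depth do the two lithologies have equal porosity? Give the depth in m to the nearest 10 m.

1750 m

Working in km (1 km = 1000 m; c in km⁻¹ = c in m⁻¹ × 1000):
Set φ₀ₐ e^(−cₐZ) = φ₀ᵦ e^(−cᵦZ) ⇒ ln(φ₀ₐ/φ₀ᵦ) = (cₐ − cᵦ)·Z
Z = ln(0.4/0.72) / (0.295 − 0.63) = -0.5878 / -0.335 = 1.755 km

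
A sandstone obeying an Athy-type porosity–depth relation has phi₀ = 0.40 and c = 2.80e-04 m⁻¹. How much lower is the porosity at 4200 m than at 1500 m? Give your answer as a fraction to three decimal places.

Working in km (1 km = 1000 m; c in km⁻¹ = c in m⁻¹ × 1000):
phi(1.5) = 0.4·e^(−0.28×1.5) = 0.2628
phi(4.2) = 0.4·e^(−0.28×4.2) = 0.1234
Δphi = 0.2628 − 0.1234 = 0.1394

0.139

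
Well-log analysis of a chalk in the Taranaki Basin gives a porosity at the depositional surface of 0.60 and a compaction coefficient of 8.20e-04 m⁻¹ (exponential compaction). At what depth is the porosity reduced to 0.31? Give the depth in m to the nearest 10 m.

810 m

Working in km (1 km = 1000 m; β in km⁻¹ = β in m⁻¹ × 1000):
Invert Athy's law: Z = ln(phi₀/phi) / β
Z = ln(0.6/0.31) / 0.82 = ln(1.935) / 0.82 = 0.6604 / 0.82 = 0.805 km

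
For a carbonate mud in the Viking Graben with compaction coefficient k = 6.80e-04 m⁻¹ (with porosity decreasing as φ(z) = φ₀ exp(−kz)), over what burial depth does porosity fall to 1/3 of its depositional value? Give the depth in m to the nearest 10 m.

1620 m

Working in km (1 km = 1000 m; k in km⁻¹ = k in m⁻¹ × 1000):
φ/φ₀ = 1/3 ⇒ exp(−k·z) = 1/3 ⇒ z = ln(3) / k
z = 1.0986 / 0.68 = 1.616 km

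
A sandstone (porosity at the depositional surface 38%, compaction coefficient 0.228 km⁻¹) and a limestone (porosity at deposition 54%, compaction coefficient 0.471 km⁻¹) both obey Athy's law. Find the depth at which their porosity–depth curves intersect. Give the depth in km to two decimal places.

1.45 km

Set φ₀ₐ e^(−kₐz) = φ₀ᵦ e^(−kᵦz) ⇒ ln(φ₀ₐ/φ₀ᵦ) = (kₐ − kᵦ)·z
z = ln(0.38/0.54) / (0.228 − 0.471) = -0.3514 / -0.243 = 1.446 km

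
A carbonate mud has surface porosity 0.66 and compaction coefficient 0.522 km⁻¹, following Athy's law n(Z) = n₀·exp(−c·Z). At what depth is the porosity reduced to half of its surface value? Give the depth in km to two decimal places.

1.33 km

n/n₀ = 1/2 ⇒ exp(−c·Z) = 1/2 ⇒ Z = ln(2) / c
Z = 0.6931 / 0.522 = 1.328 km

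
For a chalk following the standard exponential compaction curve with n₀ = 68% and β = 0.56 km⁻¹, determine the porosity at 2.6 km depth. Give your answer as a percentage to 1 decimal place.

n = n₀·exp(−β·d) = 0.68 × exp(−0.56 × 2.6) = 0.68 × exp(−1.456)
  = 0.68 × 0.2332 = 0.1586

15.9%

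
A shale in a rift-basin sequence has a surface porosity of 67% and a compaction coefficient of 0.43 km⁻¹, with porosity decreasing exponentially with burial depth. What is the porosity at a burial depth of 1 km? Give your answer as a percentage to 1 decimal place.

43.6%

phi = phi₀·exp(−β·d) = 0.67 × exp(−0.43 × 1) = 0.67 × exp(−0.43)
  = 0.67 × 0.6505 = 0.4358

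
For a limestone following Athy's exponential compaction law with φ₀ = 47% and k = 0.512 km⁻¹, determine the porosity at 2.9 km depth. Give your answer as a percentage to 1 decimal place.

10.6%

φ = φ₀·exp(−k·d) = 0.47 × exp(−0.512 × 2.9) = 0.47 × exp(−1.485)
  = 0.47 × 0.2265 = 0.1065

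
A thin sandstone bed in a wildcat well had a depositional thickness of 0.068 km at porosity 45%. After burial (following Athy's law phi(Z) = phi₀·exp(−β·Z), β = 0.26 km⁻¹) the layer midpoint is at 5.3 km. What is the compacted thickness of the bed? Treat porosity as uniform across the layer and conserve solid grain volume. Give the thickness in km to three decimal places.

Porosity at 5.3 km: phi = 0.45·exp(−0.26×5.3) = 0.1134
Solid-volume conservation: h(1−phi) = h₀(1−phi₀) ⇒ h = h₀·(1−phi₀)/(1−phi)
h = 0.068 × (1 − 0.45)/(1 − 0.1134) = 0.068 × 0.6204 = 0.0422 km

0.042 km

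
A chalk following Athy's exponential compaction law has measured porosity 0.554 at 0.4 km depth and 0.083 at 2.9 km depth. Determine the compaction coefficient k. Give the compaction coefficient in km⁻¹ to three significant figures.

Athy: φ(d) = φ₀ e^(−kd) ⇒ φ₁/φ₂ = e^{k(d₂−d₁)} ⇒ k = ln(φ₁/φ₂)/(d₂−d₁)
k = ln(0.554/0.083) / (2.9 − 0.4) = ln(6.675) / 2.5 = 1.8983 / 2.5 = 0.7593 km⁻¹

0.759 km⁻¹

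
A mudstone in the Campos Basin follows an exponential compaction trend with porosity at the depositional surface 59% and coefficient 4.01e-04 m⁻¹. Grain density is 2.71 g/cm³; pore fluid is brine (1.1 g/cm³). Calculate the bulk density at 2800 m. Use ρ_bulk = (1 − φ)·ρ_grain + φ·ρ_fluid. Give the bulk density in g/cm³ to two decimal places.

Working in km (1 km = 1000 m; k in km⁻¹ = k in m⁻¹ × 1000):
Porosity at depth: n = 0.59·exp(−0.401×2.8) = 0.59×0.3254 = 0.1920
Bulk density: ρ_b = (1−n)ρ_g + n·ρ_f = 0.8080×2.71 + 0.1920×1.1
       = 2.190 + 0.211 = 2.401 g/cm³

2.40 g/cm³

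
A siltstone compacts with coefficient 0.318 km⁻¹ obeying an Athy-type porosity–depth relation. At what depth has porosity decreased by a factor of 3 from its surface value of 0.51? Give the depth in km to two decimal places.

3.45 km

phi/phi₀ = 1/3 ⇒ exp(−k·d) = 1/3 ⇒ d = ln(3) / k
d = 1.0986 / 0.318 = 3.455 km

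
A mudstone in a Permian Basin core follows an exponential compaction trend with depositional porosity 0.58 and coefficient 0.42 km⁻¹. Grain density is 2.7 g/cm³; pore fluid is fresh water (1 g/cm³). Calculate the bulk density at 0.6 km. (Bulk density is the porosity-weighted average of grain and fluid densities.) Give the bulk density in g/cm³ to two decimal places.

Porosity at depth: n = 0.58·exp(−0.42×0.6) = 0.58×0.7772 = 0.4508
Bulk density: ρ_b = (1−n)ρ_g + n·ρ_f = 0.5492×2.7 + 0.4508×1
       = 1.483 + 0.451 = 1.934 g/cm³

1.93 g/cm³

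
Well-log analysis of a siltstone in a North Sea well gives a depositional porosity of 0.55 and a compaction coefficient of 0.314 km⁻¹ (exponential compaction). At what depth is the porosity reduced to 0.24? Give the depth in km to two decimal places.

Invert Athy's law: Z = ln(n₀/n) / k
Z = ln(0.55/0.24) / 0.314 = ln(2.292) / 0.314 = 0.8293 / 0.314 = 2.641 km

2.64 km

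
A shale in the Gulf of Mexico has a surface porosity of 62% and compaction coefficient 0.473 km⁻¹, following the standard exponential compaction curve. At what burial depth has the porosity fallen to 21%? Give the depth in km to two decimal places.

Invert Athy's law: d = ln(φ₀/φ) / c
d = ln(0.62/0.21) / 0.473 = ln(2.952) / 0.473 = 1.0826 / 0.473 = 2.289 km

2.29 km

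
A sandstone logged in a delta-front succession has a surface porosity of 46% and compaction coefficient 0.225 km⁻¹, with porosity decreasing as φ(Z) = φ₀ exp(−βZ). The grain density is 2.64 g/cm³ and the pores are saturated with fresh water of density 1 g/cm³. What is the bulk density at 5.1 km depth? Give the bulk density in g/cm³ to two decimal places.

Porosity at depth: φ = 0.46·exp(−0.225×5.1) = 0.46×0.3174 = 0.1460
Bulk density: ρ_b = (1−φ)ρ_g + φ·ρ_f = 0.8540×2.64 + 0.1460×1
       = 2.255 + 0.146 = 2.401 g/cm³

2.40 g/cm³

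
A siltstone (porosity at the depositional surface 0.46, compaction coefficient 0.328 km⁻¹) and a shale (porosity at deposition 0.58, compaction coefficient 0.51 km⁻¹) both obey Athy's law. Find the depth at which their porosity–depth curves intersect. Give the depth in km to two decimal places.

1.27 km

Set n₀ₐ e^(−βₐZ) = n₀ᵦ e^(−βᵦZ) ⇒ ln(n₀ₐ/n₀ᵦ) = (βₐ − βᵦ)·Z
Z = ln(0.46/0.58) / (0.328 − 0.51) = -0.2318 / -0.182 = 1.274 km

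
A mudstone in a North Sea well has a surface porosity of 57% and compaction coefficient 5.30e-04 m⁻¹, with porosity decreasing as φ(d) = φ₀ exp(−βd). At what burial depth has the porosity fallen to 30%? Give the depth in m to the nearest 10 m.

1210 m

Working in km (1 km = 1000 m; β in km⁻¹ = β in m⁻¹ × 1000):
Invert Athy's law: d = ln(φ₀/φ) / β
d = ln(0.57/0.3) / 0.53 = ln(1.9) / 0.53 = 0.6419 / 0.53 = 1.211 km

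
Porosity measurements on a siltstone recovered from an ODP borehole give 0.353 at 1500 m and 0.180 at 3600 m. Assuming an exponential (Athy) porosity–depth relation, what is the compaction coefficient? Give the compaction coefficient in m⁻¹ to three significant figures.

Working in km (1 km = 1000 m; c in km⁻¹ = c in m⁻¹ × 1000):
Athy: n(d) = n₀ e^(−cd) ⇒ n₁/n₂ = e^{c(d₂−d₁)} ⇒ c = ln(n₁/n₂)/(d₂−d₁)
c = ln(0.353/0.18) / (3.6 − 1.5) = ln(1.961) / 2.1 = 0.6735 / 2.1 = 0.3207 km⁻¹

0.000321 m⁻¹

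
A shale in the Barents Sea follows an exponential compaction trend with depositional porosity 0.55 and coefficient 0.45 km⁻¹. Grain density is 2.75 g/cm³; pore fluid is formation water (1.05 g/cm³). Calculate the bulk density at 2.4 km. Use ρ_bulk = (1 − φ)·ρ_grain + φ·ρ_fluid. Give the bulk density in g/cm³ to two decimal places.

2.43 g/cm³

Porosity at depth: n = 0.55·exp(−0.45×2.4) = 0.55×0.3396 = 0.1868
Bulk density: ρ_b = (1−n)ρ_g + n·ρ_f = 0.8132×2.75 + 0.1868×1.05
       = 2.236 + 0.196 = 2.432 g/cm³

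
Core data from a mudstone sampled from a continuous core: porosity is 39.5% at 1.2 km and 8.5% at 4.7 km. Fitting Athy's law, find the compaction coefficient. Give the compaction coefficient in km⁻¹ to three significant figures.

Athy: phi(z) = phi₀ e^(−kz) ⇒ phi₁/phi₂ = e^{k(z₂−z₁)} ⇒ k = ln(phi₁/phi₂)/(z₂−z₁)
k = ln(0.395/0.085) / (4.7 − 1.2) = ln(4.647) / 3.5 = 1.5362 / 3.5 = 0.4389 km⁻¹

0.439 km⁻¹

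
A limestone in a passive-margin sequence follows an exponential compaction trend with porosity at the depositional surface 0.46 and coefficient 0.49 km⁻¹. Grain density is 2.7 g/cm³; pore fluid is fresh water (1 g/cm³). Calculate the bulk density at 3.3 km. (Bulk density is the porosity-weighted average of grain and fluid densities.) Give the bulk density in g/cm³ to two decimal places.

2.54 g/cm³

Porosity at depth: φ = 0.46·exp(−0.49×3.3) = 0.46×0.1985 = 0.0913
Bulk density: ρ_b = (1−φ)ρ_g + φ·ρ_f = 0.9087×2.7 + 0.0913×1
       = 2.453 + 0.091 = 2.545 g/cm³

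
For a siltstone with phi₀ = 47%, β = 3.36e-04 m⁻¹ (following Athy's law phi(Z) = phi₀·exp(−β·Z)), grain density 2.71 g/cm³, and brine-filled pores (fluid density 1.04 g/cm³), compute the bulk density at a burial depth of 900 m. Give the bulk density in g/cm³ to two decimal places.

2.13 g/cm³

Working in km (1 km = 1000 m; β in km⁻¹ = β in m⁻¹ × 1000):
Porosity at depth: phi = 0.47·exp(−0.336×0.9) = 0.47×0.7390 = 0.3473
Bulk density: ρ_b = (1−phi)ρ_g + phi·ρ_f = 0.6527×2.71 + 0.3473×1.04
       = 1.769 + 0.361 = 2.130 g/cm³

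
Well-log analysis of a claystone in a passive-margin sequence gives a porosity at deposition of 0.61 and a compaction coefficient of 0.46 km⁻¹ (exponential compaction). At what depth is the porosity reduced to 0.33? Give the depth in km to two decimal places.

1.34 km

Invert Athy's law: d = ln(φ₀/φ) / k
d = ln(0.61/0.33) / 0.46 = ln(1.848) / 0.46 = 0.6144 / 0.46 = 1.336 km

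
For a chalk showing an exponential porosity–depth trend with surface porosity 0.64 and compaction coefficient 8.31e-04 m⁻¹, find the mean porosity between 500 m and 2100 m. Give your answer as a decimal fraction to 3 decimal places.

Working in km (1 km = 1000 m; β in km⁻¹ = β in m⁻¹ × 1000):
⟨phi⟩ = (1/(Z₂−Z₁)) ∫ phi₀ e^(−βZ) dZ = phi₀·(e^(−β·Z₁) − e^(−β·Z₂)) / (β·(Z₂−Z₁))
e^(−0.831×0.5) = 0.6600; e^(−0.831×2.1) = 0.1746
⟨phi⟩ = 0.64 × (0.6600 − 0.1746) / (0.831 × 1.6) = 0.64 × 0.3651 = 0.2336

0.234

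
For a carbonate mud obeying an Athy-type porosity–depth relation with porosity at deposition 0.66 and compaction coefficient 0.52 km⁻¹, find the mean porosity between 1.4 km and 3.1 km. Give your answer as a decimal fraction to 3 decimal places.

0.212

⟨phi⟩ = (1/(d₂−d₁)) ∫ phi₀ e^(−kd) dd = phi₀·(e^(−k·d₁) − e^(−k·d₂)) / (k·(d₂−d₁))
e^(−0.52×1.4) = 0.4829; e^(−0.52×3.1) = 0.1995
⟨phi⟩ = 0.66 × (0.4829 − 0.1995) / (0.52 × 1.7) = 0.66 × 0.3206 = 0.2116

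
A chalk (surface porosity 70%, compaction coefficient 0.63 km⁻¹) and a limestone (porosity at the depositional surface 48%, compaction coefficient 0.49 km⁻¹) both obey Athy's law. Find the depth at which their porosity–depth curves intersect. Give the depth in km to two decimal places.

Set n₀ₐ e^(−kₐz) = n₀ᵦ e^(−kᵦz) ⇒ ln(n₀ₐ/n₀ᵦ) = (kₐ − kᵦ)·z
z = ln(0.7/0.48) / (0.63 − 0.49) = 0.3773 / 0.14 = 2.695 km

2.69 km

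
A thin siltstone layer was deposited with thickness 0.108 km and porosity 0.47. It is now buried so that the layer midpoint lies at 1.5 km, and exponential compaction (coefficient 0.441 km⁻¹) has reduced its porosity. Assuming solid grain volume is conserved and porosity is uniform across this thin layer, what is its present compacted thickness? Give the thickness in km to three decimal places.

Porosity at 1.5 km: n = 0.47·exp(−0.441×1.5) = 0.2426
Solid-volume conservation: h(1−n) = h₀(1−n₀) ⇒ h = h₀·(1−n₀)/(1−n)
h = 0.108 × (1 − 0.47)/(1 − 0.2426) = 0.108 × 0.6997 = 0.0756 km

0.076 km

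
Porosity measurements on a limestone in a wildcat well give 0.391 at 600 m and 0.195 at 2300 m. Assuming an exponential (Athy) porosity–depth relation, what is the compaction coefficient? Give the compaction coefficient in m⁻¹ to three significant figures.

Working in km (1 km = 1000 m; β in km⁻¹ = β in m⁻¹ × 1000):
Athy: φ(Z) = φ₀ e^(−βZ) ⇒ φ₁/φ₂ = e^{β(Z₂−Z₁)} ⇒ β = ln(φ₁/φ₂)/(Z₂−Z₁)
β = ln(0.391/0.195) / (2.3 − 0.6) = ln(2.005) / 1.7 = 0.6957 / 1.7 = 0.4092 km⁻¹

0.000409 m⁻¹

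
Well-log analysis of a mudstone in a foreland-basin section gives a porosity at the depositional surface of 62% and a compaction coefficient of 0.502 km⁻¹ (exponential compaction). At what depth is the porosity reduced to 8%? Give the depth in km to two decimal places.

4.08 km

Invert Athy's law: Z = ln(φ₀/φ) / β
Z = ln(0.62/0.08) / 0.502 = ln(7.75) / 0.502 = 2.0477 / 0.502 = 4.079 km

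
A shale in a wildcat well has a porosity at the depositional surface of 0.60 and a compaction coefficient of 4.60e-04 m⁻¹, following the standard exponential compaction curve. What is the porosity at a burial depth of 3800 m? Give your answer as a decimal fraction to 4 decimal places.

Working in km (1 km = 1000 m; k in km⁻¹ = k in m⁻¹ × 1000):
phi = phi₀·exp(−k·z) = 0.6 × exp(−0.46 × 3.8) = 0.6 × exp(−1.748)
  = 0.6 × 0.1741 = 0.1045

0.1045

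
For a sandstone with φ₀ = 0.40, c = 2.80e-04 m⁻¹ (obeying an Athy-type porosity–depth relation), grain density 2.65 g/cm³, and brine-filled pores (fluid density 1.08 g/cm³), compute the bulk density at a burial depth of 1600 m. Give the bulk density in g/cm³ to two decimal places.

2.25 g/cm³

Working in km (1 km = 1000 m; c in km⁻¹ = c in m⁻¹ × 1000):
Porosity at depth: φ = 0.4·exp(−0.28×1.6) = 0.4×0.6389 = 0.2556
Bulk density: ρ_b = (1−φ)ρ_g + φ·ρ_f = 0.7444×2.65 + 0.2556×1.08
       = 1.973 + 0.276 = 2.249 g/cm³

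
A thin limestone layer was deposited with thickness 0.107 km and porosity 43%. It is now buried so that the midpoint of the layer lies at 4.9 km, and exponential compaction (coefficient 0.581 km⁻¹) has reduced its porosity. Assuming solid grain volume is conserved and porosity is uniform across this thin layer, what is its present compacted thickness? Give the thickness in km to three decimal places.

0.063 km

Porosity at 4.9 km: φ = 0.43·exp(−0.581×4.9) = 0.0250
Solid-volume conservation: h(1−φ) = h₀(1−φ₀) ⇒ h = h₀·(1−φ₀)/(1−φ)
h = 0.107 × (1 − 0.43)/(1 − 0.0250) = 0.107 × 0.5846 = 0.0626 km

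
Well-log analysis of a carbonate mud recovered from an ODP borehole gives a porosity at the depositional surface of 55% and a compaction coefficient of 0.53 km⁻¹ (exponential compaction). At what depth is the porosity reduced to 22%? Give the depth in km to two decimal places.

Invert Athy's law: d = ln(n₀/n) / β
d = ln(0.55/0.22) / 0.53 = ln(2.5) / 0.53 = 0.9163 / 0.53 = 1.729 km

1.73 km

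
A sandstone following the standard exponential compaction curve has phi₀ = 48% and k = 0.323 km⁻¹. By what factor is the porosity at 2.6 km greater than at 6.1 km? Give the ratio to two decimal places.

phi(Z₁)/phi(Z₂) = e^(−k·Z₁)/e^(−k·Z₂) = e^{k(Z₂−Z₁)}
= exp(0.323 × 3.5) = exp(1.13) = 3.0972

3.10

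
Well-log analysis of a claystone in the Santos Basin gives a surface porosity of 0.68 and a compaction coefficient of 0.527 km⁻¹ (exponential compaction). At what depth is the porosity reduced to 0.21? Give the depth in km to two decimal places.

Invert Athy's law: Z = ln(phi₀/phi) / β
Z = ln(0.68/0.21) / 0.527 = ln(3.238) / 0.527 = 1.1750 / 0.527 = 2.230 km

2.23 km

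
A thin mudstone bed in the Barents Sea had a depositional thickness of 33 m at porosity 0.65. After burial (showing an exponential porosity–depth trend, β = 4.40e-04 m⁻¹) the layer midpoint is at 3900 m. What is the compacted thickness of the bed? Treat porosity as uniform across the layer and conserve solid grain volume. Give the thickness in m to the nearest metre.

13 m

Working in km (1 km = 1000 m; β in km⁻¹ = β in m⁻¹ × 1000):
Porosity at 3.9 km: φ = 0.65·exp(−0.44×3.9) = 0.1169
Solid-volume conservation: h(1−φ) = h₀(1−φ₀) ⇒ h = h₀·(1−φ₀)/(1−φ)
h = 0.033 × (1 − 0.65)/(1 − 0.1169) = 0.033 × 0.3963 = 0.0131 km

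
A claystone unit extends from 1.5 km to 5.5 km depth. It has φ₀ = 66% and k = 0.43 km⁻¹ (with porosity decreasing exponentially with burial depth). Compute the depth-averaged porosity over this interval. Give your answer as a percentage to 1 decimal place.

⟨φ⟩ = (1/(d₂−d₁)) ∫ φ₀ e^(−kd) dd = φ₀·(e^(−k·d₁) − e^(−k·d₂)) / (k·(d₂−d₁))
e^(−0.43×1.5) = 0.5247; e^(−0.43×5.5) = 0.0939
⟨φ⟩ = 0.66 × (0.5247 − 0.0939) / (0.43 × 4) = 0.66 × 0.2504 = 0.1653

16.5%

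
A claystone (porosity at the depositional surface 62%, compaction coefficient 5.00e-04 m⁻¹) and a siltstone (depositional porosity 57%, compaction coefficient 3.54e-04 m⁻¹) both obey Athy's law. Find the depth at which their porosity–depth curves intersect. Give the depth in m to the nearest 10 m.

580 m

Working in km (1 km = 1000 m; β in km⁻¹ = β in m⁻¹ × 1000):
Set n₀ₐ e^(−βₐd) = n₀ᵦ e^(−βᵦd) ⇒ ln(n₀ₐ/n₀ᵦ) = (βₐ − βᵦ)·d
d = ln(0.62/0.57) / (0.5 − 0.354) = 0.0841 / 0.146 = 0.576 km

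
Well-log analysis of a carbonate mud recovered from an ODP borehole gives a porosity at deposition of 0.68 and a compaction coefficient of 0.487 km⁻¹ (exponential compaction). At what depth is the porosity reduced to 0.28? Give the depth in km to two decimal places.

1.82 km

Invert Athy's law: z = ln(phi₀/phi) / c
z = ln(0.68/0.28) / 0.487 = ln(2.429) / 0.487 = 0.8873 / 0.487 = 1.822 km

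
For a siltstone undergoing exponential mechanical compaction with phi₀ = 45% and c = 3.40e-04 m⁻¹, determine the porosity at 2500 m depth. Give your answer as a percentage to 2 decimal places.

Working in km (1 km = 1000 m; c in km⁻¹ = c in m⁻¹ × 1000):
phi = phi₀·exp(−c·d) = 0.45 × exp(−0.34 × 2.5) = 0.45 × exp(−0.85)
  = 0.45 × 0.4274 = 0.1923

19.23%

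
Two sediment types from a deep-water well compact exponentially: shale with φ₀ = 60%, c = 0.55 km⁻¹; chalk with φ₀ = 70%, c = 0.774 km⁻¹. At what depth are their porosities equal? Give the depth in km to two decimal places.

0.69 km

Set φ₀ₐ e^(−cₐd) = φ₀ᵦ e^(−cᵦd) ⇒ ln(φ₀ₐ/φ₀ᵦ) = (cₐ − cᵦ)·d
d = ln(0.6/0.7) / (0.55 − 0.774) = -0.1542 / -0.224 = 0.688 km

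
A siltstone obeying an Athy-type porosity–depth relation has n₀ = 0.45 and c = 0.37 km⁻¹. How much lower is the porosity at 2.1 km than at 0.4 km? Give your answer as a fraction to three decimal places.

n(0.4) = 0.45·e^(−0.37×0.4) = 0.3881
n(2.1) = 0.45·e^(−0.37×2.1) = 0.2069
Δn = 0.3881 − 0.2069 = 0.1812

0.181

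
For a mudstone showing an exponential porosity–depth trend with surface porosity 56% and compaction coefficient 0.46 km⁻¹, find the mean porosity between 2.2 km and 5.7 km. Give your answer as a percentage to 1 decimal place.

⟨phi⟩ = (1/(Z₂−Z₁)) ∫ phi₀ e^(−kZ) dZ = phi₀·(e^(−k·Z₁) − e^(−k·Z₂)) / (k·(Z₂−Z₁))
e^(−0.46×2.2) = 0.3635; e^(−0.46×5.7) = 0.0727
⟨phi⟩ = 0.56 × (0.3635 − 0.0727) / (0.46 × 3.5) = 0.56 × 0.1806 = 0.1012

10.1%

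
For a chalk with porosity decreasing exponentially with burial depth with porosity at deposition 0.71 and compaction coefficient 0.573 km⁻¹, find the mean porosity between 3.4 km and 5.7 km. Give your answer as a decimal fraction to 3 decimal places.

⟨phi⟩ = (1/(d₂−d₁)) ∫ phi₀ e^(−kd) dd = phi₀·(e^(−k·d₁) − e^(−k·d₂)) / (k·(d₂−d₁))
e^(−0.573×3.4) = 0.1425; e^(−0.573×5.7) = 0.0382
⟨phi⟩ = 0.71 × (0.1425 − 0.0382) / (0.573 × 2.3) = 0.71 × 0.0792 = 0.0562

0.056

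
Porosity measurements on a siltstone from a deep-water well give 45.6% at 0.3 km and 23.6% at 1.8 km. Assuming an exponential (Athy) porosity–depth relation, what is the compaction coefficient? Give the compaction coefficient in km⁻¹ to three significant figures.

0.439 km⁻¹

Athy: n(Z) = n₀ e^(−kZ) ⇒ n₁/n₂ = e^{k(Z₂−Z₁)} ⇒ k = ln(n₁/n₂)/(Z₂−Z₁)
k = ln(0.456/0.236) / (1.8 − 0.3) = ln(1.932) / 1.5 = 0.6587 / 1.5 = 0.4391 km⁻¹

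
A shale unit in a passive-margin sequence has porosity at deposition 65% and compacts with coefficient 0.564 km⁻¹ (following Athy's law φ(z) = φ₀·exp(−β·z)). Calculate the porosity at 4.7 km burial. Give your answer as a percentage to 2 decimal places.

4.59%

φ = φ₀·exp(−β·z) = 0.65 × exp(−0.564 × 4.7) = 0.65 × exp(−2.651)
  = 0.65 × 0.0706 = 0.0459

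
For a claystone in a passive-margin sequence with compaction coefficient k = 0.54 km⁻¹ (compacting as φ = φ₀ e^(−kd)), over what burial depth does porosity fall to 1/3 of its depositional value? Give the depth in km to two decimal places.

2.03 km

φ/φ₀ = 1/3 ⇒ exp(−k·d) = 1/3 ⇒ d = ln(3) / k
d = 1.0986 / 0.54 = 2.034 km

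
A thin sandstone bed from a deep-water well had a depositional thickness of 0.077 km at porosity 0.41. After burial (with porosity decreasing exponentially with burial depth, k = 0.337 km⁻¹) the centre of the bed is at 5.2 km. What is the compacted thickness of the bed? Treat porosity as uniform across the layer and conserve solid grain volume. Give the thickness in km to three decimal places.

Porosity at 5.2 km: n = 0.41·exp(−0.337×5.2) = 0.0711
Solid-volume conservation: h(1−n) = h₀(1−n₀) ⇒ h = h₀·(1−n₀)/(1−n)
h = 0.077 × (1 − 0.41)/(1 − 0.0711) = 0.077 × 0.6351 = 0.0489 km

0.049 km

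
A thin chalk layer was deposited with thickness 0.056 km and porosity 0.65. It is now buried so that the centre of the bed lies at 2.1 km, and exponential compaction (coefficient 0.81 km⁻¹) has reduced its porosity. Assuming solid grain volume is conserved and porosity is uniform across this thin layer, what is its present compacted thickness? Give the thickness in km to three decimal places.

Porosity at 2.1 km: n = 0.65·exp(−0.81×2.1) = 0.1186
Solid-volume conservation: h(1−n) = h₀(1−n₀) ⇒ h = h₀·(1−n₀)/(1−n)
h = 0.056 × (1 − 0.65)/(1 − 0.1186) = 0.056 × 0.3971 = 0.0222 km

0.022 km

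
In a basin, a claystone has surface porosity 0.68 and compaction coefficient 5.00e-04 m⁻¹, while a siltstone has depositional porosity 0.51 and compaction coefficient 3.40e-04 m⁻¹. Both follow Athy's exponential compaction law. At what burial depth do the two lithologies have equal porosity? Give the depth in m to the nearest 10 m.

1800 m

Working in km (1 km = 1000 m; β in km⁻¹ = β in m⁻¹ × 1000):
Set n₀ₐ e^(−βₐz) = n₀ᵦ e^(−βᵦz) ⇒ ln(n₀ₐ/n₀ᵦ) = (βₐ − βᵦ)·z
z = ln(0.68/0.51) / (0.5 − 0.34) = 0.2877 / 0.16 = 1.798 km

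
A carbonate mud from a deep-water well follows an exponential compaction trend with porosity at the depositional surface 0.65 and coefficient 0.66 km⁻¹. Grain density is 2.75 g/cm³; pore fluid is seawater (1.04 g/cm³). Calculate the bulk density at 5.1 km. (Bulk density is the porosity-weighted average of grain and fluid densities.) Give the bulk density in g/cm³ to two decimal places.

Porosity at depth: φ = 0.65·exp(−0.66×5.1) = 0.65×0.0345 = 0.0224
Bulk density: ρ_b = (1−φ)ρ_g + φ·ρ_f = 0.9776×2.75 + 0.0224×1.04
       = 2.688 + 0.023 = 2.712 g/cm³

2.71 g/cm³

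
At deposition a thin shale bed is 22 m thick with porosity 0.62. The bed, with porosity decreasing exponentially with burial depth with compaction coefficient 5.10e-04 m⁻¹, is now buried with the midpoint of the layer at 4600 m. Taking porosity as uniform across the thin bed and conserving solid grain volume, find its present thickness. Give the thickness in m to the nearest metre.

9 m

Working in km (1 km = 1000 m; c in km⁻¹ = c in m⁻¹ × 1000):
Porosity at 4.6 km: n = 0.62·exp(−0.51×4.6) = 0.0594
Solid-volume conservation: h(1−n) = h₀(1−n₀) ⇒ h = h₀·(1−n₀)/(1−n)
h = 0.022 × (1 − 0.62)/(1 − 0.0594) = 0.022 × 0.4040 = 0.0089 km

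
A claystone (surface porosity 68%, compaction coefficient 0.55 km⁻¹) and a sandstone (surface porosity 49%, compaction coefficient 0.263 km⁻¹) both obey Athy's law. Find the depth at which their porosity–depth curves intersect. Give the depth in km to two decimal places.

Set n₀ₐ e^(−βₐZ) = n₀ᵦ e^(−βᵦZ) ⇒ ln(n₀ₐ/n₀ᵦ) = (βₐ − βᵦ)·Z
Z = ln(0.68/0.49) / (0.55 − 0.263) = 0.3277 / 0.287 = 1.142 km

1.14 km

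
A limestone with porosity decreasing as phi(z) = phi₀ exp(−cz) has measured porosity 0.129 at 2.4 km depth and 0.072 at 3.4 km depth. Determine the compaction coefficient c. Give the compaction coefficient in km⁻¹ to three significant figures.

Athy: phi(z) = phi₀ e^(−cz) ⇒ phi₁/phi₂ = e^{c(z₂−z₁)} ⇒ c = ln(phi₁/phi₂)/(z₂−z₁)
c = ln(0.129/0.072) / (3.4 − 2.4) = ln(1.792) / 1 = 0.5831 / 1 = 0.5831 km⁻¹

0.583 km⁻¹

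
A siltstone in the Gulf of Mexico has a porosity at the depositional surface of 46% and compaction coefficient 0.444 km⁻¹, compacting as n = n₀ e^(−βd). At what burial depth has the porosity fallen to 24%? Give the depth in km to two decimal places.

1.47 km

Invert Athy's law: d = ln(n₀/n) / β
d = ln(0.46/0.24) / 0.444 = ln(1.917) / 0.444 = 0.6506 / 0.444 = 1.465 km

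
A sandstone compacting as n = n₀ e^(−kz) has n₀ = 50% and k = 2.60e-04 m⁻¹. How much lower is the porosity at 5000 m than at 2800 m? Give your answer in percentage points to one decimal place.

10.5 percentage points

Working in km (1 km = 1000 m; k in km⁻¹ = k in m⁻¹ × 1000):
n(2.8) = 0.5·e^(−0.26×2.8) = 0.2414
n(5) = 0.5·e^(−0.26×5) = 0.1363
Δn = 0.2414 − 0.1363 = 0.1052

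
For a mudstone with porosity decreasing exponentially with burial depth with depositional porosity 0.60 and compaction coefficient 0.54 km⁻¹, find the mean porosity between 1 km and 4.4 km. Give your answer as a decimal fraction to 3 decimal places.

⟨phi⟩ = (1/(z₂−z₁)) ∫ phi₀ e^(−βz) dz = phi₀·(e^(−β·z₁) − e^(−β·z₂)) / (β·(z₂−z₁))
e^(−0.54×1) = 0.5827; e^(−0.54×4.4) = 0.0929
⟨phi⟩ = 0.6 × (0.5827 − 0.0929) / (0.54 × 3.4) = 0.6 × 0.2668 = 0.1601

0.160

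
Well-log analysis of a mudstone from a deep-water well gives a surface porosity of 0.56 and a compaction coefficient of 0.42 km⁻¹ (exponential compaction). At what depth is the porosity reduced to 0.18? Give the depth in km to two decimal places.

Invert Athy's law: Z = ln(n₀/n) / c
Z = ln(0.56/0.18) / 0.42 = ln(3.111) / 0.42 = 1.1350 / 0.42 = 2.702 km

2.70 km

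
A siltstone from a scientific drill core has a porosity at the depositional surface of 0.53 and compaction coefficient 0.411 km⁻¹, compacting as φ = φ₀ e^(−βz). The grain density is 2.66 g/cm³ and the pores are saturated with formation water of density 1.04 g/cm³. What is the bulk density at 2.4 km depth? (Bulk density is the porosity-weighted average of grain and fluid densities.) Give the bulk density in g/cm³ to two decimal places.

2.34 g/cm³

Porosity at depth: φ = 0.53·exp(−0.411×2.4) = 0.53×0.3729 = 0.1976
Bulk density: ρ_b = (1−φ)ρ_g + φ·ρ_f = 0.8024×2.66 + 0.1976×1.04
       = 2.134 + 0.206 = 2.340 g/cm³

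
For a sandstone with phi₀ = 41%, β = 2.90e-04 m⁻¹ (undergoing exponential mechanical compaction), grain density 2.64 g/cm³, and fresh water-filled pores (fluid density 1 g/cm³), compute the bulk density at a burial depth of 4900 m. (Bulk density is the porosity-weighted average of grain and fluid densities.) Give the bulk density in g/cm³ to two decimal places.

2.48 g/cm³

Working in km (1 km = 1000 m; β in km⁻¹ = β in m⁻¹ × 1000):
Porosity at depth: phi = 0.41·exp(−0.29×4.9) = 0.41×0.2415 = 0.0990
Bulk density: ρ_b = (1−phi)ρ_g + phi·ρ_f = 0.9010×2.64 + 0.0990×1
       = 2.379 + 0.099 = 2.478 g/cm³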